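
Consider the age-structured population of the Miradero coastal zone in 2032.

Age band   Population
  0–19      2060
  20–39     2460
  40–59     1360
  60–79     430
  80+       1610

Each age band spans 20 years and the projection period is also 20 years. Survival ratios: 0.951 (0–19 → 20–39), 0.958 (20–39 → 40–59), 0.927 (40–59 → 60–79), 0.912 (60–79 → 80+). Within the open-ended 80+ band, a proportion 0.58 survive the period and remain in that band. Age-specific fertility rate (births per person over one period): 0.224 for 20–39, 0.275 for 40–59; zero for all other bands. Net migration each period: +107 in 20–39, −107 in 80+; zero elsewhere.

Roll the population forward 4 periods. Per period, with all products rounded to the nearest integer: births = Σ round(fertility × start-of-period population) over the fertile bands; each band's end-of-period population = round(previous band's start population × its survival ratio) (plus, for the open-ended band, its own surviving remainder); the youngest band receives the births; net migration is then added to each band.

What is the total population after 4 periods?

After projecting period 1:
Births: 2460 × 0.224 = 551  |  1360 × 0.275 = 374 ⇒ total 925
20–39: 2060 × 0.951 = 1959
40–59: 2460 × 0.958 = 2357
60–79: 1360 × 0.927 = 1261
80+: 430 × 0.912 + 1610 × 0.58 = 392 + 934 = 1326
Net migration: 20–39 + 107 → 2066; 80+ − 107 → 1219
Population now: 0–19=925, 20–39=2066, 40–59=2357, 60–79=1261, 80+=1219
After projecting period 2:
Births: 2066 × 0.224 = 463  |  2357 × 0.275 = 648 ⇒ total 1111
20–39: 925 × 0.951 = 880
40–59: 2066 × 0.958 = 1979
60–79: 2357 × 0.927 = 2185
80+: 1261 × 0.912 + 1219 × 0.58 = 1150 + 707 = 1857
Net migration: 20–39 + 107 → 987; 80+ − 107 → 1750
Population now: 0–19=1111, 20–39=987, 40–59=1979, 60–79=2185, 80+=1750
After projecting period 3:
Births: 987 × 0.224 = 221  |  1979 × 0.275 = 544 ⇒ total 765
20–39: 1111 × 0.951 = 1057
40–59: 987 × 0.958 = 946
60–79: 1979 × 0.927 = 1835
80+: 2185 × 0.912 + 1750 × 0.58 = 1993 + 1015 = 3008
Net migration: 20–39 + 107 → 1164; 80+ − 107 → 2901
Population now: 0–19=765, 20–39=1164, 40–59=946, 60–79=1835, 80+=2901
After projecting period 4:
Births: 1164 × 0.224 = 261  |  946 × 0.275 = 260 ⇒ total 521
20–39: 765 × 0.951 = 728
40–59: 1164 × 0.958 = 1115
60–79: 946 × 0.927 = 877
80+: 1835 × 0.912 + 2901 × 0.58 = 1674 + 1683 = 3357
Net migration: 20–39 + 107 → 835; 80+ − 107 → 3250
Population now: 0–19=521, 20–39=835, 40–59=1115, 60–79=877, 80+=3250
Total after period 4: 521 + 835 + 1115 + 877 + 3250 = 6598

6598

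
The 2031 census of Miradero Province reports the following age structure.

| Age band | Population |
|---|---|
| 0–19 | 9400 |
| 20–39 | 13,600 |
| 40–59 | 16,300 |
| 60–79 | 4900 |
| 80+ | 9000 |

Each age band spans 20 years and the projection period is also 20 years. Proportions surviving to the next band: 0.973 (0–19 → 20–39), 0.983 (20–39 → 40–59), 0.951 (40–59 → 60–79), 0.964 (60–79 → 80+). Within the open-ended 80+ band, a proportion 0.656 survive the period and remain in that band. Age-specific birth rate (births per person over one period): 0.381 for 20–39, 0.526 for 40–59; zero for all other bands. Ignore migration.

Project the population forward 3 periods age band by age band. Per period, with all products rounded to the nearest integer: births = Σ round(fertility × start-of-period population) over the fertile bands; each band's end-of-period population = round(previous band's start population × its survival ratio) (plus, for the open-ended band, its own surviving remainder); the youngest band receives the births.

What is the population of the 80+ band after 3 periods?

After projecting period 1:
Births: 13600 × 0.381 = 5182 ; 16300 × 0.526 = 8574 — total 13756
20–39: 9400 × 0.973 = 9146
40–59: 13600 × 0.983 = 13369
60–79: 16300 × 0.951 = 15501
80+: 4900 × 0.964 + 9000 × 0.656 = 4724 + 5904 = 10628
Population now: 0–19=13756, 20–39=9146, 40–59=13369, 60–79=15501, 80+=10628
After projecting period 2:
Births: 9146 × 0.381 = 3485 ; 13369 × 0.526 = 7032 — total 10517
20–39: 13756 × 0.973 = 13385
40–59: 9146 × 0.983 = 8991
60–79: 13369 × 0.951 = 12714
80+: 15501 × 0.964 + 10628 × 0.656 = 14943 + 6972 = 21915
Population now: 0–19=10517, 20–39=13385, 40–59=8991, 60–79=12714, 80+=21915
After projecting period 3:
Births: 13385 × 0.381 = 5100 ; 8991 × 0.526 = 4729 — total 9829
20–39: 10517 × 0.973 = 10233
40–59: 13385 × 0.983 = 13157
60–79: 8991 × 0.951 = 8550
80+: 12714 × 0.964 + 21915 × 0.656 = 12256 + 14376 = 26632
Population now: 0–19=9829, 20–39=10233, 40–59=13157, 60–79=8550, 80+=26632

26632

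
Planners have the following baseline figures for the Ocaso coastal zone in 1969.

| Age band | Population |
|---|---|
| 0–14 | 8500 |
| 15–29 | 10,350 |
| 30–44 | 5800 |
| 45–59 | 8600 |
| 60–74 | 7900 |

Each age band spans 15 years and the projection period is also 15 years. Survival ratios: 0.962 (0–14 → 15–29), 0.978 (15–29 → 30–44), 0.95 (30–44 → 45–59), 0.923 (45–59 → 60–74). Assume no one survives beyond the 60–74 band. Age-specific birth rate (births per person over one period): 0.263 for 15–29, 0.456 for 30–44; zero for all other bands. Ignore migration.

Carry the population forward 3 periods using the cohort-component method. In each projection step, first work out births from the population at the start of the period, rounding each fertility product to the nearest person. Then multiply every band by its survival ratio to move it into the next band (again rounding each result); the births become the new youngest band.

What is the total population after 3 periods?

Period 1:
Births: 10350 × 0.263 = 2722  |  5800 × 0.456 = 2645 → 5367
15–29: 8500 × 0.962 = 8177
30–44: 10350 × 0.978 = 10122
45–59: 5800 × 0.95 = 5510
60–74: 8600 × 0.923 = 7938
Population now: 0–14=5367, 15–29=8177, 30–44=10122, 45–59=5510, 60–74=7938
Period 2:
Births: 8177 × 0.263 = 2151  |  10122 × 0.456 = 4616 → 6767
15–29: 5367 × 0.962 = 5163
30–44: 8177 × 0.978 = 7997
45–59: 10122 × 0.95 = 9616
60–74: 5510 × 0.923 = 5086
Population now: 0–14=6767, 15–29=5163, 30–44=7997, 45–59=9616, 60–74=5086
Period 3:
Births: 5163 × 0.263 = 1358  |  7997 × 0.456 = 3647 → 5005
15–29: 6767 × 0.962 = 6510
30–44: 5163 × 0.978 = 5049
45–59: 7997 × 0.95 = 7597
60–74: 9616 × 0.923 = 8876
Population now: 0–14=5005, 15–29=6510, 30–44=5049, 45–59=7597, 60–74=8876
Total after period 3: 5005 + 6510 + 5049 + 7597 + 8876 = 33037

33037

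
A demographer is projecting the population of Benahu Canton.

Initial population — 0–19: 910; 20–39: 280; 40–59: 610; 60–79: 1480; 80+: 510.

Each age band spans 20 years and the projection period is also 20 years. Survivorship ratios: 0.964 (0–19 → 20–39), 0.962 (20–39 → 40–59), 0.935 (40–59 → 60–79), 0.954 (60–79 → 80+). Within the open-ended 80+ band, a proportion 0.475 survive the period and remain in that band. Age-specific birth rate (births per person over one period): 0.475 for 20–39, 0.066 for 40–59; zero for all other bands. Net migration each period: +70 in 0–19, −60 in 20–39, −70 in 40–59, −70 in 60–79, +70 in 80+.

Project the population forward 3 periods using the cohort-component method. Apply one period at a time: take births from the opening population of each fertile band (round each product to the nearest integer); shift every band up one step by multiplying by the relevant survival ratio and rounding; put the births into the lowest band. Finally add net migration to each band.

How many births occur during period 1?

[period 1]
Births: 280 × 0.475 = 133  |  610 × 0.066 = 40 ⇒ total 173
20–39: 910 × 0.964 = 877
40–59: 280 × 0.962 = 269
60–79: 610 × 0.935 = 570
80+: 1480 × 0.954 + 510 × 0.475 = 1412 + 242 = 1654
Net migration: 0–19 + 70 → 243; 20–39 − 60 → 817; 40–59 − 70 → 199; 60–79 − 70 → 500; 80+ + 70 → 1724
Population now: 0–19=243, 20–39=817, 40–59=199, 60–79=500, 80+=1724

173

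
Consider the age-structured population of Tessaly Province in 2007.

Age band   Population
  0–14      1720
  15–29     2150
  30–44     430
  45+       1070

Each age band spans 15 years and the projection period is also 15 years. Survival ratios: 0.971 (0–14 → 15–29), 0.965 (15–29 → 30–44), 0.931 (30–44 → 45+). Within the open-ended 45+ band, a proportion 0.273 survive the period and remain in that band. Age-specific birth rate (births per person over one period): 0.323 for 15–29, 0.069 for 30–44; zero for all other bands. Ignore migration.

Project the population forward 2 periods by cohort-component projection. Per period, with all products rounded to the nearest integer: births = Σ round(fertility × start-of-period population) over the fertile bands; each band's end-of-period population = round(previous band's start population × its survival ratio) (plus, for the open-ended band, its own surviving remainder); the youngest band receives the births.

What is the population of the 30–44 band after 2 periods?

Let band 1 be 0–14 through band 4 = 45+.
[period 1]
Births: 2150 * 0.323 = 694, 430 * 0.069 = 30 ⇒ total 724
Band 2: 1720 * 0.971 = 1670
Band 3: 2150 * 0.965 = 2075
Band 4: 430 * 0.931 + 1070 * 0.273 = 400 + 292 = 692
Giving 724 / 1670 / 2075 / 692.
[period 2]
Births: 1670 * 0.323 = 539, 2075 * 0.069 = 143 ⇒ total 682
Band 2: 724 * 0.971 = 703
Band 3: 1670 * 0.965 = 1612
Band 4: 2075 * 0.931 + 692 * 0.273 = 1932 + 189 = 2121
Giving 682 / 703 / 1612 / 2121.

1612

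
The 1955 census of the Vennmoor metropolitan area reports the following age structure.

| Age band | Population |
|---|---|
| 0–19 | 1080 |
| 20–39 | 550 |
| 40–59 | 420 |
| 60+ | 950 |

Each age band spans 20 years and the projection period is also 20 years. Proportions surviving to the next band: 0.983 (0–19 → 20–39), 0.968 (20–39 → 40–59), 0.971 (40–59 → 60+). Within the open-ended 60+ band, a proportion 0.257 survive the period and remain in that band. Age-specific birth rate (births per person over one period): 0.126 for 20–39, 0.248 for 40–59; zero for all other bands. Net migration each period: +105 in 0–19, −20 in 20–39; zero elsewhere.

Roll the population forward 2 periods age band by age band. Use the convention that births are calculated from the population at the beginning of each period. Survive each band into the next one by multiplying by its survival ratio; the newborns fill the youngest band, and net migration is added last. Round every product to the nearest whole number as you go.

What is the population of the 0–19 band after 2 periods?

Numbering the groups 1..4 from youngest to oldest:
After projecting period 1:
Births: 550 × 0.126 = 69, 420 × 0.248 = 104 ⇒ total 173
Group 2: 1080 × 0.983 = 1062
Group 3: 550 × 0.968 = 532
Group 4: 420 × 0.971 + 950 × 0.257 = 408 + 244 = 652
Net migration: Group 1 + 105 → 278; Group 2 − 20 → 1042
→ [278, 1042, 532, 652]
After projecting period 2:
Births: 1042 × 0.126 = 131, 532 × 0.248 = 132 ⇒ total 263
Group 2: 278 × 0.983 = 273
Group 3: 1042 × 0.968 = 1009
Group 4: 532 × 0.971 + 652 × 0.257 = 517 + 168 = 685
Net migration: Group 1 + 105 → 368; Group 2 − 20 → 253
→ [368, 253, 1009, 685]

368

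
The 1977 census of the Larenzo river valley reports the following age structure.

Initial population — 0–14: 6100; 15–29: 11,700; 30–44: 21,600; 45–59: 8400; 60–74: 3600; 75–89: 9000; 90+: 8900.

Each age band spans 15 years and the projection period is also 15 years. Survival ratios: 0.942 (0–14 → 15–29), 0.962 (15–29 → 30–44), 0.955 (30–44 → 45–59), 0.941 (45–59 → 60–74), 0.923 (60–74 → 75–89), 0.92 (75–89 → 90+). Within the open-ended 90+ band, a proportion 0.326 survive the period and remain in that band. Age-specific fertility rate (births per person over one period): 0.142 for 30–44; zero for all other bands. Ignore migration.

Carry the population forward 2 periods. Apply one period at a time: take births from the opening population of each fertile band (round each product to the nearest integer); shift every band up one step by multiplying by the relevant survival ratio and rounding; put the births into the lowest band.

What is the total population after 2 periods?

54172

— Period 1 —
Births: 21600 × 0.142 = 3067
15–29: 6100 × 0.942 = 5746
30–44: 11700 × 0.962 = 11255
45–59: 21600 × 0.955 = 20628
60–74: 8400 × 0.941 = 7904
75–89: 3600 × 0.923 = 3323
90+: 9000 × 0.92 + 8900 × 0.326 = 8280 + 2901 = 11181
Giving 3067 / 5746 / 11255 / 20628 / 7904 / 3323 / 11181.
— Period 2 —
Births: 11255 × 0.142 = 1598
15–29: 3067 × 0.942 = 2889
30–44: 5746 × 0.962 = 5528
45–59: 11255 × 0.955 = 10749
60–74: 20628 × 0.941 = 19411
75–89: 7904 × 0.923 = 7295
90+: 3323 × 0.92 + 11181 × 0.326 = 3057 + 3645 = 6702
Giving 1598 / 2889 / 5528 / 10749 / 19411 / 7295 / 6702.
Total after period 2: 1598 + 2889 + 5528 + 10749 + 19411 + 7295 + 6702 = 54172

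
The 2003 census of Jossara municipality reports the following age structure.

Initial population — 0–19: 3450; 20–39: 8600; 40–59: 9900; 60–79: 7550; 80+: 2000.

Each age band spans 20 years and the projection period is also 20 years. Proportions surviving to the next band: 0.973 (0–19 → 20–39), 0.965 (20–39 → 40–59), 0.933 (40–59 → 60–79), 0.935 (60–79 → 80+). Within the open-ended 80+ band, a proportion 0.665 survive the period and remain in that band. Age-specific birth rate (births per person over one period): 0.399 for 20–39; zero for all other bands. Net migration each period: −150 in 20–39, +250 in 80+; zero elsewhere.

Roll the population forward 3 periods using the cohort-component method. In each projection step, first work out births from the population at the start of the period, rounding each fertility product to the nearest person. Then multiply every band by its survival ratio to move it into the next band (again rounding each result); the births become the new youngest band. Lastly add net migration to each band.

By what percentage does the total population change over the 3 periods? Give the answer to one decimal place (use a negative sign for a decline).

-18.9

Period 1:
Births: 8600 × 0.399 = 3431
20–39: 3450 × 0.973 = 3357
40–59: 8600 × 0.965 = 8299
60–79: 9900 × 0.933 = 9237
80+: 7550 × 0.935 + 2000 × 0.665 = 7059 + 1330 = 8389
Net migration: 20–39 − 150 → 3207; 80+ + 250 → 8639
Giving 3431 / 3207 / 8299 / 9237 / 8639.
Period 2:
Births: 3207 × 0.399 = 1280
20–39: 3431 × 0.973 = 3338
40–59: 3207 × 0.965 = 3095
60–79: 8299 × 0.933 = 7743
80+: 9237 × 0.935 + 8639 × 0.665 = 8637 + 5745 = 14382
Net migration: 20–39 − 150 → 3188; 80+ + 250 → 14632
Giving 1280 / 3188 / 3095 / 7743 / 14632.
Period 3:
Births: 3188 × 0.399 = 1272
20–39: 1280 × 0.973 = 1245
40–59: 3188 × 0.965 = 3076
60–79: 3095 × 0.933 = 2888
80+: 7743 × 0.935 + 14632 × 0.665 = 7240 + 9730 = 16970
Net migration: 20–39 − 150 → 1095; 80+ + 250 → 17220
Giving 1272 / 1095 / 3076 / 2888 / 17220.
Total: 31500 → 25551; change = -5949; percentage change = -18.9%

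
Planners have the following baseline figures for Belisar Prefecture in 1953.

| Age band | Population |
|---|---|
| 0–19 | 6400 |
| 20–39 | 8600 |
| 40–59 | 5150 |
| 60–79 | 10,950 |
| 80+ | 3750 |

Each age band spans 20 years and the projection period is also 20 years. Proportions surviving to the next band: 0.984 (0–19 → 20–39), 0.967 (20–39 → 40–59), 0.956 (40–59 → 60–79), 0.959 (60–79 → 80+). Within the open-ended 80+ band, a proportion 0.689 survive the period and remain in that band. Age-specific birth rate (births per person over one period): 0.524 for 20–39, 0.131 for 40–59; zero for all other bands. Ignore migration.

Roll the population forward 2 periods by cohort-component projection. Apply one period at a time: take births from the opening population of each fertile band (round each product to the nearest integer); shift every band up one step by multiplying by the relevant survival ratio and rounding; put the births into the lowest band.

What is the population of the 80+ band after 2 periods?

(Bands numbered youngest = 1 to oldest = 5.)
— Period 1 —
Births: 8600 × 0.524 = 4506, 5150 × 0.131 = 675 → 5181
Band 2: 6400 × 0.984 = 6298
Band 3: 8600 × 0.967 = 8316
Band 4: 5150 × 0.956 = 4923
Band 5: 10950 × 0.959 + 3750 × 0.689 = 10501 + 2584 = 13085
→ [5181, 6298, 8316, 4923, 13085]
— Period 2 —
Births: 6298 × 0.524 = 3300, 8316 × 0.131 = 1089 → 4389
Band 2: 5181 × 0.984 = 5098
Band 3: 6298 × 0.967 = 6090
Band 4: 8316 × 0.956 = 7950
Band 5: 4923 × 0.959 + 13085 × 0.689 = 4721 + 9016 = 13737
→ [4389, 5098, 6090, 7950, 13737]

13737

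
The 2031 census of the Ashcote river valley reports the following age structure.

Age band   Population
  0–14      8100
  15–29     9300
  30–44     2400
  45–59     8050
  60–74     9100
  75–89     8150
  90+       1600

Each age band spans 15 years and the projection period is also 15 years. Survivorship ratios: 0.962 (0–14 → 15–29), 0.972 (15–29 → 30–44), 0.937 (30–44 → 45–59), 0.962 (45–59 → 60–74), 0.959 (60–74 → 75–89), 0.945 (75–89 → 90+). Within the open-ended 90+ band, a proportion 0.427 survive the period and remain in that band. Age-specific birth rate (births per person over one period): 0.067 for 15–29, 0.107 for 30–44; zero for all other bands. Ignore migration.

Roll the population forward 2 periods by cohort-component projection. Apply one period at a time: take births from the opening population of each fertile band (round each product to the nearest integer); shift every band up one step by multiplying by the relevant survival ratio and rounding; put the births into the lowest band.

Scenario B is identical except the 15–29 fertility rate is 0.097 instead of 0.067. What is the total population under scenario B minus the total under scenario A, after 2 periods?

502

(Groups numbered youngest = 1 to oldest = 7.)
Period 1.
Births: 9300 × 0.067 = 623, 2400 × 0.107 = 257 ⇒ total 880
Group 2: 8100 × 0.962 = 7792
Group 3: 9300 × 0.972 = 9040
Group 4: 2400 × 0.937 = 2249
Group 5: 8050 × 0.962 = 7744
Group 6: 9100 × 0.959 = 8727
Group 7: 8150 × 0.945 + 1600 × 0.427 = 7702 + 683 = 8385
Population now: 0–14=880, 15–29=7792, 30–44=9040, 45–59=2249, 60–74=7744, 75–89=8727, 90+=8385
Period 2.
Births: 7792 × 0.067 = 522, 9040 × 0.107 = 967 ⇒ total 1489
Group 2: 880 × 0.962 = 847
Group 3: 7792 × 0.972 = 7574
Group 4: 9040 × 0.937 = 8470
Group 5: 2249 × 0.962 = 2164
Group 6: 7744 × 0.959 = 7426
Group 7: 8727 × 0.945 + 8385 × 0.427 = 8247 + 3580 = 11827
Population now: 0–14=1489, 15–29=847, 30–44=7574, 45–59=8470, 60–74=2164, 75–89=7426, 90+=11827
Scenario A total after 2 periods: 39797
Scenario B projection —
Period 1.
Births: 9300 × 0.097 = 902, 2400 × 0.107 = 257 ⇒ total 1159
Group 2: 8100 × 0.962 = 7792
Group 3: 9300 × 0.972 = 9040
Group 4: 2400 × 0.937 = 2249
Group 5: 8050 × 0.962 = 7744
Group 6: 9100 × 0.959 = 8727
Group 7: 8150 × 0.945 + 1600 × 0.427 = 7702 + 683 = 8385
Population now: 0–14=1159, 15–29=7792, 30–44=9040, 45–59=2249, 60–74=7744, 75–89=8727, 90+=8385
Period 2.
Births: 7792 × 0.097 = 756, 9040 × 0.107 = 967 ⇒ total 1723
Group 2: 1159 × 0.962 = 1115
Group 3: 7792 × 0.972 = 7574
Group 4: 9040 × 0.937 = 8470
Group 5: 2249 × 0.962 = 2164
Group 6: 7744 × 0.959 = 7426
Group 7: 8727 × 0.945 + 8385 × 0.427 = 8247 + 3580 = 11827
Population now: 0–14=1723, 15–29=1115, 30–44=7574, 45–59=8470, 60–74=2164, 75–89=7426, 90+=11827
Scenario B total after 2 periods: 40299
Difference B − A = 40299 − 39797 = 502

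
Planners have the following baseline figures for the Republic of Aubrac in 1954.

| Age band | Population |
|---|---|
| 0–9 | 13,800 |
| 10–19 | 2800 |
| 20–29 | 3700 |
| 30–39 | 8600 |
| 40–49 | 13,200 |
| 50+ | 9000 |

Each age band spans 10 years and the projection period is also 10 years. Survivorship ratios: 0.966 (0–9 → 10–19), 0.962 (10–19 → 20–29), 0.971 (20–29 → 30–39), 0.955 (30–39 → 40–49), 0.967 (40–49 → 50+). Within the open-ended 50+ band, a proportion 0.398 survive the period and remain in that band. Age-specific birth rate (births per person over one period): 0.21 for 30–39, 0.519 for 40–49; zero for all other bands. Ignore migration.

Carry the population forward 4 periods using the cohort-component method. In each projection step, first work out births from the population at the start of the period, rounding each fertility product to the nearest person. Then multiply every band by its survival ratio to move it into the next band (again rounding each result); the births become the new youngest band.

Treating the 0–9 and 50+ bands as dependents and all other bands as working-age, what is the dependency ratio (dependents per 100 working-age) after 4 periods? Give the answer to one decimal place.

(Bands numbered youngest = 1 to oldest = 6.)
Period 1.
Births: 8600 × 0.21 = 1806  |  13200 × 0.519 = 6851 → 8657
Band 2: 13800 × 0.966 = 13331
Band 3: 2800 × 0.962 = 2694
Band 4: 3700 × 0.971 = 3593
Band 5: 8600 × 0.955 = 8213
Band 6: 13200 × 0.967 + 9000 × 0.398 = 12764 + 3582 = 16346
Population now: 0–9=8657, 10–19=13331, 20–29=2694, 30–39=3593, 40–49=8213, 50+=16346
Period 2.
Births: 3593 × 0.21 = 755  |  8213 × 0.519 = 4263 → 5018
Band 2: 8657 × 0.966 = 8363
Band 3: 13331 × 0.962 = 12824
Band 4: 2694 × 0.971 = 2616
Band 5: 3593 × 0.955 = 3431
Band 6: 8213 × 0.967 + 16346 × 0.398 = 7942 + 6506 = 14448
Population now: 0–9=5018, 10–19=8363, 20–29=12824, 30–39=2616, 40–49=3431, 50+=14448
Period 3.
Births: 2616 × 0.21 = 549  |  3431 × 0.519 = 1781 → 2330
Band 2: 5018 × 0.966 = 4847
Band 3: 8363 × 0.962 = 8045
Band 4: 12824 × 0.971 = 12452
Band 5: 2616 × 0.955 = 2498
Band 6: 3431 × 0.967 + 14448 × 0.398 = 3318 + 5750 = 9068
Population now: 0–9=2330, 10–19=4847, 20–29=8045, 30–39=12452, 40–49=2498, 50+=9068
Period 4.
Births: 12452 × 0.21 = 2615  |  2498 × 0.519 = 1296 → 3911
Band 2: 2330 × 0.966 = 2251
Band 3: 4847 × 0.962 = 4663
Band 4: 8045 × 0.971 = 7812
Band 5: 12452 × 0.955 = 11892
Band 6: 2498 × 0.967 + 9068 × 0.398 = 2416 + 3609 = 6025
Population now: 0–9=3911, 10–19=2251, 20–29=4663, 30–39=7812, 40–49=11892, 50+=6025
Dependents (band 0–9 + band 50+) = 3911 + 6025 = 9936; working-age = 26618; ratio = 9936/26618 × 100 = 37.3

37.3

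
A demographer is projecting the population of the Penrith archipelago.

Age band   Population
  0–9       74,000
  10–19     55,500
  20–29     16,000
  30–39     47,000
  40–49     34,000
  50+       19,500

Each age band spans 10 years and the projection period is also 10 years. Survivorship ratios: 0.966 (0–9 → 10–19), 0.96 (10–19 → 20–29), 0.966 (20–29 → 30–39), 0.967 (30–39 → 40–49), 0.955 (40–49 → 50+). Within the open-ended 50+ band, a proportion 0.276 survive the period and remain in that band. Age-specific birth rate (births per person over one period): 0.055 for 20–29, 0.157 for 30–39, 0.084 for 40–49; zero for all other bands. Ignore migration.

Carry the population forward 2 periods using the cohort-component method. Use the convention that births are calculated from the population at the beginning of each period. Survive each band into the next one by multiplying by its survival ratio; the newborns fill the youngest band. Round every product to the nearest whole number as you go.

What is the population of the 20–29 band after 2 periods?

Let group 1 be 0–9 through group 6 = 50+.
— Period 1 —
Births: 16000 * 0.055 = 880  |  47000 * 0.157 = 7379  |  34000 * 0.084 = 2856 ⇒ total 11115
Group 2: 74000 * 0.966 = 71484
Group 3: 55500 * 0.96 = 53280
Group 4: 16000 * 0.966 = 15456
Group 5: 47000 * 0.967 = 45449
Group 6: 34000 * 0.955 + 19500 * 0.276 = 32470 + 5382 = 37852
Giving 11115 / 71484 / 53280 / 15456 / 45449 / 37852.
— Period 2 —
Births: 53280 * 0.055 = 2930  |  15456 * 0.157 = 2427  |  45449 * 0.084 = 3818 ⇒ total 9175
Group 2: 11115 * 0.966 = 10737
Group 3: 71484 * 0.96 = 68625
Group 4: 53280 * 0.966 = 51468
Group 5: 15456 * 0.967 = 14946
Group 6: 45449 * 0.955 + 37852 * 0.276 = 43404 + 10447 = 53851
Giving 9175 / 10737 / 68625 / 51468 / 14946 / 53851.

68625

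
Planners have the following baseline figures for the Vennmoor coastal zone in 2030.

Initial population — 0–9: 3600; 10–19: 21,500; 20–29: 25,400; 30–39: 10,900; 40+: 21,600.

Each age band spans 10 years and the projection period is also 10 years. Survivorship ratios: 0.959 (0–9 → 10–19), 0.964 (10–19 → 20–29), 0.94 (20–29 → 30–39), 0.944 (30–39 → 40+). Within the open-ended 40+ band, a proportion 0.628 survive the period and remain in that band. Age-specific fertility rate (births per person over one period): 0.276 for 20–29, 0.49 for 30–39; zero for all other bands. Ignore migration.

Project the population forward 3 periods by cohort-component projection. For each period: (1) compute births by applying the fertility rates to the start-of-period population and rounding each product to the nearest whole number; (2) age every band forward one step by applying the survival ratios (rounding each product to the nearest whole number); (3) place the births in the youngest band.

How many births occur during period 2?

Let group 1 be 0–9 through group 5 = 40+.
— Period 1 —
Births: 25400 × 0.276 = 7010 ; 10900 × 0.49 = 5341 → total 12351
Group 2: 3600 × 0.959 = 3452
Group 3: 21500 × 0.964 = 20726
Group 4: 25400 × 0.94 = 23876
Group 5: 10900 × 0.944 + 21600 × 0.628 = 10290 + 13565 = 23855
Population now: 0–9=12351, 10–19=3452, 20–29=20726, 30–39=23876, 40+=23855
— Period 2 —
Births: 20726 × 0.276 = 5720 ; 23876 × 0.49 = 11699 → total 17419
Group 2: 12351 × 0.959 = 11845
Group 3: 3452 × 0.964 = 3328
Group 4: 20726 × 0.94 = 19482
Group 5: 23876 × 0.944 + 23855 × 0.628 = 22539 + 14981 = 37520
Population now: 0–9=17419, 10–19=11845, 20–29=3328, 30–39=19482, 40+=37520

17419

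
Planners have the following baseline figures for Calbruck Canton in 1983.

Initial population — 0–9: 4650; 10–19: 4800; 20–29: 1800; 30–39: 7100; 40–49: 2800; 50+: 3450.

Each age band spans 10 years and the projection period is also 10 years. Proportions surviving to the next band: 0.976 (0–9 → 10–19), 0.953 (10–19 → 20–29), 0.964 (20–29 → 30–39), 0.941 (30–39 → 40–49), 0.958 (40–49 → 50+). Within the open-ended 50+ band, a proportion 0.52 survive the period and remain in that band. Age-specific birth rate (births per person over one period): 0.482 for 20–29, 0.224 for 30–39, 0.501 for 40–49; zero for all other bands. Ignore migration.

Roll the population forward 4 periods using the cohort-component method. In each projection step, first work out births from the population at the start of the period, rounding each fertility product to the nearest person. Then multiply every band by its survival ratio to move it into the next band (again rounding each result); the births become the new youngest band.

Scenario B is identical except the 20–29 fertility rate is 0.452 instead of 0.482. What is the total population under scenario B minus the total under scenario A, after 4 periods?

-432

After projecting period 1:
Births: 1800 × 0.482 = 868, 7100 × 0.224 = 1590, 2800 × 0.501 = 1403 — total 3861
10–19: 4650 × 0.976 = 4538
20–29: 4800 × 0.953 = 4574
30–39: 1800 × 0.964 = 1735
40–49: 7100 × 0.941 = 6681
50+: 2800 × 0.958 + 3450 × 0.52 = 2682 + 1794 = 4476
Giving 3861 / 4538 / 4574 / 1735 / 6681 / 4476.
After projecting period 2:
Births: 4574 × 0.482 = 2205, 1735 × 0.224 = 389, 6681 × 0.501 = 3347 — total 5941
10–19: 3861 × 0.976 = 3768
20–29: 4538 × 0.953 = 4325
30–39: 4574 × 0.964 = 4409
40–49: 1735 × 0.941 = 1633
50+: 6681 × 0.958 + 4476 × 0.52 = 6400 + 2328 = 8728
Giving 5941 / 3768 / 4325 / 4409 / 1633 / 8728.
After projecting period 3:
Births: 4325 × 0.482 = 2085, 4409 × 0.224 = 988, 1633 × 0.501 = 818 — total 3891
10–19: 5941 × 0.976 = 5798
20–29: 3768 × 0.953 = 3591
30–39: 4325 × 0.964 = 4169
40–49: 4409 × 0.941 = 4149
50+: 1633 × 0.958 + 8728 × 0.52 = 1564 + 4539 = 6103
Giving 3891 / 5798 / 3591 / 4169 / 4149 / 6103.
After projecting period 4:
Births: 3591 × 0.482 = 1731, 4169 × 0.224 = 934, 4149 × 0.501 = 2079 — total 4744
10–19: 3891 × 0.976 = 3798
20–29: 5798 × 0.953 = 5525
30–39: 3591 × 0.964 = 3462
40–49: 4169 × 0.941 = 3923
50+: 4149 × 0.958 + 6103 × 0.52 = 3975 + 3174 = 7149
Giving 4744 / 3798 / 5525 / 3462 / 3923 / 7149.
Scenario A total after 4 periods: 28601
Scenario B projection —
After projecting period 1:
Births: 1800 × 0.452 = 814, 7100 × 0.224 = 1590, 2800 × 0.501 = 1403 — total 3807
10–19: 4650 × 0.976 = 4538
20–29: 4800 × 0.953 = 4574
30–39: 1800 × 0.964 = 1735
40–49: 7100 × 0.941 = 6681
50+: 2800 × 0.958 + 3450 × 0.52 = 2682 + 1794 = 4476
Giving 3807 / 4538 / 4574 / 1735 / 6681 / 4476.
After projecting period 2:
Births: 4574 × 0.452 = 2067, 1735 × 0.224 = 389, 6681 × 0.501 = 3347 — total 5803
10–19: 3807 × 0.976 = 3716
20–29: 4538 × 0.953 = 4325
30–39: 4574 × 0.964 = 4409
40–49: 1735 × 0.941 = 1633
50+: 6681 × 0.958 + 4476 × 0.52 = 6400 + 2328 = 8728
Giving 5803 / 3716 / 4325 / 4409 / 1633 / 8728.
After projecting period 3:
Births: 4325 × 0.452 = 1955, 4409 × 0.224 = 988, 1633 × 0.501 = 818 — total 3761
10–19: 5803 × 0.976 = 5664
20–29: 3716 × 0.953 = 3541
30–39: 4325 × 0.964 = 4169
40–49: 4409 × 0.941 = 4149
50+: 1633 × 0.958 + 8728 × 0.52 = 1564 + 4539 = 6103
Giving 3761 / 5664 / 3541 / 4169 / 4149 / 6103.
After projecting period 4:
Births: 3541 × 0.452 = 1601, 4169 × 0.224 = 934, 4149 × 0.501 = 2079 — total 4614
10–19: 3761 × 0.976 = 3671
20–29: 5664 × 0.953 = 5398
30–39: 3541 × 0.964 = 3414
40–49: 4169 × 0.941 = 3923
50+: 4149 × 0.958 + 6103 × 0.52 = 3975 + 3174 = 7149
Giving 4614 / 3671 / 5398 / 3414 / 3923 / 7149.
Scenario B total after 4 periods: 28169
Difference B − A = 28169 − 28601 = -432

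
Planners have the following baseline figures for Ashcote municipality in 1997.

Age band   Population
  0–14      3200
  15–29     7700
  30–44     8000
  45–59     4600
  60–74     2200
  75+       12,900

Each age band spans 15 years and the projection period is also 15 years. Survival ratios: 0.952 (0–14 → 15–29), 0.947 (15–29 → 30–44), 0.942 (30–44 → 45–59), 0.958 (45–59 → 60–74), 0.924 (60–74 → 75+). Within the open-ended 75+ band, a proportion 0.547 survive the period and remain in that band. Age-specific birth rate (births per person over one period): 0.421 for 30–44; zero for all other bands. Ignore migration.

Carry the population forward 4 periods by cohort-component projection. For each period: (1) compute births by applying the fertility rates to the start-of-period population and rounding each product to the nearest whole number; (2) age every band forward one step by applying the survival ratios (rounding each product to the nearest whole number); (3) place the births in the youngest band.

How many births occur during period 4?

1278

After projecting period 1:
Births: 8000 * 0.421 = 3368
15–29: 3200 * 0.952 = 3046
30–44: 7700 * 0.947 = 7292
45–59: 8000 * 0.942 = 7536
60–74: 4600 * 0.958 = 4407
75+: 2200 * 0.924 + 12900 * 0.547 = 2033 + 7056 = 9089
End of period: [3368, 3046, 7292, 7536, 4407, 9089]
After projecting period 2:
Births: 7292 * 0.421 = 3070
15–29: 3368 * 0.952 = 3206
30–44: 3046 * 0.947 = 2885
45–59: 7292 * 0.942 = 6869
60–74: 7536 * 0.958 = 7219
75+: 4407 * 0.924 + 9089 * 0.547 = 4072 + 4972 = 9044
End of period: [3070, 3206, 2885, 6869, 7219, 9044]
After projecting period 3:
Births: 2885 * 0.421 = 1215
15–29: 3070 * 0.952 = 2923
30–44: 3206 * 0.947 = 3036
45–59: 2885 * 0.942 = 2718
60–74: 6869 * 0.958 = 6581
75+: 7219 * 0.924 + 9044 * 0.547 = 6670 + 4947 = 11617
End of period: [1215, 2923, 3036, 2718, 6581, 11617]
After projecting period 4:
Births: 3036 * 0.421 = 1278
15–29: 1215 * 0.952 = 1157
30–44: 2923 * 0.947 = 2768
45–59: 3036 * 0.942 = 2860
60–74: 2718 * 0.958 = 2604
75+: 6581 * 0.924 + 11617 * 0.547 = 6081 + 6354 = 12435
End of period: [1278, 1157, 2768, 2860, 2604, 12435]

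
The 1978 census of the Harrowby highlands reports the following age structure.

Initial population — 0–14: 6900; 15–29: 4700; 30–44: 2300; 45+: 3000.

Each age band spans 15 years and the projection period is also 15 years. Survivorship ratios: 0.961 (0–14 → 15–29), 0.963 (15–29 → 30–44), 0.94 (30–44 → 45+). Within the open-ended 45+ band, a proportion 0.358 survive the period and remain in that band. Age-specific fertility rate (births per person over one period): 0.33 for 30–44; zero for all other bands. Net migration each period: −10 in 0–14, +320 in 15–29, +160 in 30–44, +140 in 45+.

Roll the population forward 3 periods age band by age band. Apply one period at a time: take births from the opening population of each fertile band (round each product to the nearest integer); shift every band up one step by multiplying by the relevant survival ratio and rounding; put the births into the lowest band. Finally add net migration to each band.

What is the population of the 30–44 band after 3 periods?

— Period 1 —
Births: 2300 × 0.33 = 759
15–29: 6900 × 0.961 = 6631
30–44: 4700 × 0.963 = 4526
45+: 2300 × 0.94 + 3000 × 0.358 = 2162 + 1074 = 3236
Net migration: 0–14 − 10 → 749; 15–29 + 320 → 6951; 30–44 + 160 → 4686; 45+ + 140 → 3376
End of period: [749, 6951, 4686, 3376]
— Period 2 —
Births: 4686 × 0.33 = 1546
15–29: 749 × 0.961 = 720
30–44: 6951 × 0.963 = 6694
45+: 4686 × 0.94 + 3376 × 0.358 = 4405 + 1209 = 5614
Net migration: 0–14 − 10 → 1536; 15–29 + 320 → 1040; 30–44 + 160 → 6854; 45+ + 140 → 5754
End of period: [1536, 1040, 6854, 5754]
— Period 3 —
Births: 6854 × 0.33 = 2262
15–29: 1536 × 0.961 = 1476
30–44: 1040 × 0.963 = 1002
45+: 6854 × 0.94 + 5754 × 0.358 = 6443 + 2060 = 8503
Net migration: 0–14 − 10 → 2252; 15–29 + 320 → 1796; 30–44 + 160 → 1162; 45+ + 140 → 8643
End of period: [2252, 1796, 1162, 8643]

1162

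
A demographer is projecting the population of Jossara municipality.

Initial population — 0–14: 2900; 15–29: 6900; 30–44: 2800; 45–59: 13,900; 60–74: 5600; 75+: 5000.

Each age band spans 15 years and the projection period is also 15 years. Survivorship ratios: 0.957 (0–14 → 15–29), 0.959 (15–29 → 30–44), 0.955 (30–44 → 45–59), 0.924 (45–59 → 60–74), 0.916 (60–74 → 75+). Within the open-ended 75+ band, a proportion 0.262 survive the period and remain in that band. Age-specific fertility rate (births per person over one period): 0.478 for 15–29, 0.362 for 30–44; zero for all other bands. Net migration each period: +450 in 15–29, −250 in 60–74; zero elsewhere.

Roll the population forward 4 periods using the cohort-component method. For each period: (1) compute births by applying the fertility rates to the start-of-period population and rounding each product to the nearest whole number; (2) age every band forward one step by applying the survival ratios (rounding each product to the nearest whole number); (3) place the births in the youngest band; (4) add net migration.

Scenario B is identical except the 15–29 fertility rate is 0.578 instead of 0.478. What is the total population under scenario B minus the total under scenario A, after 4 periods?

2532

Call the bands 1 to 6, youngest first.
Period 1:
Births: 6900 * 0.478 = 3298, 2800 * 0.362 = 1014 — total 4312
Band 2: 2900 * 0.957 = 2775
Band 3: 6900 * 0.959 = 6617
Band 4: 2800 * 0.955 = 2674
Band 5: 13900 * 0.924 = 12844
Band 6: 5600 * 0.916 + 5000 * 0.262 = 5130 + 1310 = 6440
Net migration: Band 2 + 450 → 3225; Band 5 − 250 → 12594
→ [4312, 3225, 6617, 2674, 12594, 6440]
Period 2:
Births: 3225 * 0.478 = 1542, 6617 * 0.362 = 2395 — total 3937
Band 2: 4312 * 0.957 = 4127
Band 3: 3225 * 0.959 = 3093
Band 4: 6617 * 0.955 = 6319
Band 5: 2674 * 0.924 = 2471
Band 6: 12594 * 0.916 + 6440 * 0.262 = 11536 + 1687 = 13223
Net migration: Band 2 + 450 → 4577; Band 5 − 250 → 2221
→ [3937, 4577, 3093, 6319, 2221, 13223]
Period 3:
Births: 4577 * 0.478 = 2188, 3093 * 0.362 = 1120 — total 3308
Band 2: 3937 * 0.957 = 3768
Band 3: 4577 * 0.959 = 4389
Band 4: 3093 * 0.955 = 2954
Band 5: 6319 * 0.924 = 5839
Band 6: 2221 * 0.916 + 13223 * 0.262 = 2034 + 3464 = 5498
Net migration: Band 2 + 450 → 4218; Band 5 − 250 → 5589
→ [3308, 4218, 4389, 2954, 5589, 5498]
Period 4:
Births: 4218 * 0.478 = 2016, 4389 * 0.362 = 1589 — total 3605
Band 2: 3308 * 0.957 = 3166
Band 3: 4218 * 0.959 = 4045
Band 4: 4389 * 0.955 = 4191
Band 5: 2954 * 0.924 = 2729
Band 6: 5589 * 0.916 + 5498 * 0.262 = 5120 + 1440 = 6560
Net migration: Band 2 + 450 → 3616; Band 5 − 250 → 2479
→ [3605, 3616, 4045, 4191, 2479, 6560]
Scenario A total after 4 periods: 24496
Scenario B projection —
Period 1:
Births: 6900 * 0.578 = 3988, 2800 * 0.362 = 1014 — total 5002
Band 2: 2900 * 0.957 = 2775
Band 3: 6900 * 0.959 = 6617
Band 4: 2800 * 0.955 = 2674
Band 5: 13900 * 0.924 = 12844
Band 6: 5600 * 0.916 + 5000 * 0.262 = 5130 + 1310 = 6440
Net migration: Band 2 + 450 → 3225; Band 5 − 250 → 12594
→ [5002, 3225, 6617, 2674, 12594, 6440]
Period 2:
Births: 3225 * 0.578 = 1864, 6617 * 0.362 = 2395 — total 4259
Band 2: 5002 * 0.957 = 4787
Band 3: 3225 * 0.959 = 3093
Band 4: 6617 * 0.955 = 6319
Band 5: 2674 * 0.924 = 2471
Band 6: 12594 * 0.916 + 6440 * 0.262 = 11536 + 1687 = 13223
Net migration: Band 2 + 450 → 5237; Band 5 − 250 → 2221
→ [4259, 5237, 3093, 6319, 2221, 13223]
Period 3:
Births: 5237 * 0.578 = 3027, 3093 * 0.362 = 1120 — total 4147
Band 2: 4259 * 0.957 = 4076
Band 3: 5237 * 0.959 = 5022
Band 4: 3093 * 0.955 = 2954
Band 5: 6319 * 0.924 = 5839
Band 6: 2221 * 0.916 + 13223 * 0.262 = 2034 + 3464 = 5498
Net migration: Band 2 + 450 → 4526; Band 5 − 250 → 5589
→ [4147, 4526, 5022, 2954, 5589, 5498]
Period 4:
Births: 4526 * 0.578 = 2616, 5022 * 0.362 = 1818 — total 4434
Band 2: 4147 * 0.957 = 3969
Band 3: 4526 * 0.959 = 4340
Band 4: 5022 * 0.955 = 4796
Band 5: 2954 * 0.924 = 2729
Band 6: 5589 * 0.916 + 5498 * 0.262 = 5120 + 1440 = 6560
Net migration: Band 2 + 450 → 4419; Band 5 − 250 → 2479
→ [4434, 4419, 4340, 4796, 2479, 6560]
Scenario B total after 4 periods: 27028
Difference B − A = 27028 − 24496 = 2532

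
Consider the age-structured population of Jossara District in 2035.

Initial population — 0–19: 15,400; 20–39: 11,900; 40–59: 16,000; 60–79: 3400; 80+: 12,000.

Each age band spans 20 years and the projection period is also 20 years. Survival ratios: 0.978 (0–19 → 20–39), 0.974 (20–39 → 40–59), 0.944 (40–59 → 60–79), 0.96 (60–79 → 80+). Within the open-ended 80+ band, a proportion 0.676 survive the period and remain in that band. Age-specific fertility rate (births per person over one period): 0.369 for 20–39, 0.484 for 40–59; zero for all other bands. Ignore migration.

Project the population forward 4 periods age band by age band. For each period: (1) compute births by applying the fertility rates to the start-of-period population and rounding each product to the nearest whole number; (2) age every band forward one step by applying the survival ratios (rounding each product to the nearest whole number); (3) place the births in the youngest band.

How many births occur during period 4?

9625

— Period 1 —
Births: 11900 × 0.369 = 4391, 16000 × 0.484 = 7744 — total 12135
20–39: 15400 × 0.978 = 15061
40–59: 11900 × 0.974 = 11591
60–79: 16000 × 0.944 = 15104
80+: 3400 × 0.96 + 12000 × 0.676 = 3264 + 8112 = 11376
End of period: [12135, 15061, 11591, 15104, 11376]
— Period 2 —
Births: 15061 × 0.369 = 5558, 11591 × 0.484 = 5610 — total 11168
20–39: 12135 × 0.978 = 11868
40–59: 15061 × 0.974 = 14669
60–79: 11591 × 0.944 = 10942
80+: 15104 × 0.96 + 11376 × 0.676 = 14500 + 7690 = 22190
End of period: [11168, 11868, 14669, 10942, 22190]
— Period 3 —
Births: 11868 × 0.369 = 4379, 14669 × 0.484 = 7100 — total 11479
20–39: 11168 × 0.978 = 10922
40–59: 11868 × 0.974 = 11559
60–79: 14669 × 0.944 = 13848
80+: 10942 × 0.96 + 22190 × 0.676 = 10504 + 15000 = 25504
End of period: [11479, 10922, 11559, 13848, 25504]
— Period 4 —
Births: 10922 × 0.369 = 4030, 11559 × 0.484 = 5595 — total 9625
20–39: 11479 × 0.978 = 11226
40–59: 10922 × 0.974 = 10638
60–79: 11559 × 0.944 = 10912
80+: 13848 × 0.96 + 25504 × 0.676 = 13294 + 17241 = 30535
End of period: [9625, 11226, 10638, 10912, 30535]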